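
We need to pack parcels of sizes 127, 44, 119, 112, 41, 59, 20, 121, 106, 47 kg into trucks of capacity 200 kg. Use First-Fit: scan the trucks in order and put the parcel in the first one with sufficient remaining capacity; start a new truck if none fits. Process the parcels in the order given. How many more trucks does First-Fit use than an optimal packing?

0

First-Fit: [127,44,20] [119,41] [112,59] [121,47] [106] → 5 trucks.
5 parcels exceed 100 kg (half the capacity), and no two of those can share a truck, so at least 5 trucks are needed.
So 5 is already optimal.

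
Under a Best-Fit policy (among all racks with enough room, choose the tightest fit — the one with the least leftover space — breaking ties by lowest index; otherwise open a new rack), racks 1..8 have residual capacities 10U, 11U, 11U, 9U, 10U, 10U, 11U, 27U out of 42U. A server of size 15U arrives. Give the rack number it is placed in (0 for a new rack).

8

Racks with room: rack 8 (27U).
Tightest fit is rack 8 with 27U free.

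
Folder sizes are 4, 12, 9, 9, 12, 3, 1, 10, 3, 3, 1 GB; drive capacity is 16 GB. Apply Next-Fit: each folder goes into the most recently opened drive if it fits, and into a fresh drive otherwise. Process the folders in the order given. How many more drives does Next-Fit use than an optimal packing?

1

Next-Fit: [4,12] [9] [9] [12,3,1] [10,3,3] [1] → 6 drives.
Total size 67 GB; any packing needs at least ⌈67/16⌉ = 5 drives.
An optimal packing achieves that bound: [12,4] [12,3,1] [10,3,3] [9,1] [9] → 5 drives.
Excess: 6 − 5 = 1.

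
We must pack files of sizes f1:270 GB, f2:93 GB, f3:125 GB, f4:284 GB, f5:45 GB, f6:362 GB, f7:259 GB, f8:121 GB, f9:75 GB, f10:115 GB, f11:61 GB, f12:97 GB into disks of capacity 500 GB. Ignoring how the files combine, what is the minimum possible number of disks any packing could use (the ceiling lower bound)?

4

Total size = 270 + 93 + 125 + 284 + 45 + 362 + 259 + 121 + 75 + 115 + 61 + 97 = 1907 GB.
⌈1907 / 500⌉ = 4.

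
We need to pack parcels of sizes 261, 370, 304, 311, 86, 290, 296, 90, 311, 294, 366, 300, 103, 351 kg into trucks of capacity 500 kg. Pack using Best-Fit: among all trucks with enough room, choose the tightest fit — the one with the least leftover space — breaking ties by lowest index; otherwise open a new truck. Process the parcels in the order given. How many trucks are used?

261 kg → truck 1 (remaining 239 kg)
370 kg → truck 2 (remaining 130 kg)
304 kg → truck 3 (remaining 196 kg)
311 kg → truck 4 (remaining 189 kg)
86 kg → truck 2 (remaining 44 kg)
290 kg → truck 5 (remaining 210 kg)
296 kg → truck 6 (remaining 204 kg)
90 kg → truck 4 (remaining 99 kg)
311 kg → truck 7 (remaining 189 kg)
294 kg → truck 8 (remaining 206 kg)
366 kg → truck 9 (remaining 134 kg)
300 kg → truck 10 (remaining 200 kg)
103 kg → truck 9 (remaining 31 kg)
351 kg → truck 11 (remaining 149 kg)
Final trucks: [261] [370,86] [304] [311,90] [290] [296] [311] [294] [366,103] [300] [351].

11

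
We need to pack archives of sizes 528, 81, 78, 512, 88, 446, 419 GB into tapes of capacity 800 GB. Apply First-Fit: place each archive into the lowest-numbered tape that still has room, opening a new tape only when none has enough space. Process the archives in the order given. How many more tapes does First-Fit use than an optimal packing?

First-Fit: [528,81,78,88] [512] [446] [419] → 4 tapes.
4 archives exceed 400 GB (half the capacity), and no two of those can share a tape, so at least 4 tapes are needed.
So 4 is already optimal.

0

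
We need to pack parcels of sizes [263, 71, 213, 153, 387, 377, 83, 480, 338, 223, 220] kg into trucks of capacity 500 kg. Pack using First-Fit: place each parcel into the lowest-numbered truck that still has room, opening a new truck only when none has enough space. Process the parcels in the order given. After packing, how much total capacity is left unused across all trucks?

263 kg → truck 1 (remaining 237 kg)
71 kg → truck 1 (remaining 166 kg)
213 kg → truck 2 (remaining 287 kg)
153 kg → truck 1 (remaining 13 kg)
387 kg → truck 3 (remaining 113 kg)
377 kg → truck 4 (remaining 123 kg)
83 kg → truck 2 (remaining 204 kg)
480 kg → truck 5 (remaining 20 kg)
338 kg → truck 6 (remaining 162 kg)
223 kg → truck 7 (remaining 277 kg)
220 kg → truck 7 (remaining 57 kg)
7 trucks × 500 kg = 3500 kg; used 2808 kg; unused 692 kg.

692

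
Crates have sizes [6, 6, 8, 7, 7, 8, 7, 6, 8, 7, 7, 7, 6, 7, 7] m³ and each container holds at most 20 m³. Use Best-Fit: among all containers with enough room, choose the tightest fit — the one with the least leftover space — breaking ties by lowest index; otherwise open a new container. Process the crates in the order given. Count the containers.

container 1: place 6 m³, 14 m³ left
container 1: place 6 m³, 8 m³ left
container 1: place 8 m³, 0 m³ left
container 2: place 7 m³, 13 m³ left
container 2: place 7 m³, 6 m³ left
container 3: place 8 m³, 12 m³ left
container 3: place 7 m³, 5 m³ left
container 2: place 6 m³, 0 m³ left
container 4: place 8 m³, 12 m³ left
container 4: place 7 m³, 5 m³ left
container 5: place 7 m³, 13 m³ left
container 5: place 7 m³, 6 m³ left
container 5: place 6 m³, 0 m³ left
container 6: place 7 m³, 13 m³ left
container 6: place 7 m³, 6 m³ left

6 containers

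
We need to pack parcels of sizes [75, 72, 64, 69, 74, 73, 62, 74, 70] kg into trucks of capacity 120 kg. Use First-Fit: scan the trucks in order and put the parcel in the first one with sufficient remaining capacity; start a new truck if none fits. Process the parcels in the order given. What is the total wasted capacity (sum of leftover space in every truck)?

Put 75 kg in truck 1; 45 kg remain.
Put 72 kg in truck 2; 48 kg remain.
Put 64 kg in truck 3; 56 kg remain.
Put 69 kg in truck 4; 51 kg remain.
Put 74 kg in truck 5; 46 kg remain.
Put 73 kg in truck 6; 47 kg remain.
Put 62 kg in truck 7; 58 kg remain.
Put 74 kg in truck 8; 46 kg remain.
Put 70 kg in truck 9; 50 kg remain.
9 trucks × 120 kg = 1080 kg; used 633 kg; unused 447 kg.

447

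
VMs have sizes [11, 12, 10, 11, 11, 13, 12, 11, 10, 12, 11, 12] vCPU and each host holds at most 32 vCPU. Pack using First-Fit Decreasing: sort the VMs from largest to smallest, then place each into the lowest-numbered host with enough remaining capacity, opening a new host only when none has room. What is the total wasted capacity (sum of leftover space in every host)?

Sorted descending: 13, 12, 12, 12, 12, 11, 11, 11, 11, 11, 10, 10.
Put 13 vCPU in host 1; 19 vCPU remain.
Put 12 vCPU in host 1; 7 vCPU remain.
Put 12 vCPU in host 2; 20 vCPU remain.
Put 12 vCPU in host 2; 8 vCPU remain.
Put 12 vCPU in host 3; 20 vCPU remain.
Put 11 vCPU in host 3; 9 vCPU remain.
Put 11 vCPU in host 4; 21 vCPU remain.
Put 11 vCPU in host 4; 10 vCPU remain.
Put 11 vCPU in host 5; 21 vCPU remain.
Put 11 vCPU in host 5; 10 vCPU remain.
Put 10 vCPU in host 4; 0 vCPU remain.
Put 10 vCPU in host 5; 0 vCPU remain.
5 hosts × 32 vCPU = 160 vCPU; used 136 vCPU; unused 24 vCPU.

24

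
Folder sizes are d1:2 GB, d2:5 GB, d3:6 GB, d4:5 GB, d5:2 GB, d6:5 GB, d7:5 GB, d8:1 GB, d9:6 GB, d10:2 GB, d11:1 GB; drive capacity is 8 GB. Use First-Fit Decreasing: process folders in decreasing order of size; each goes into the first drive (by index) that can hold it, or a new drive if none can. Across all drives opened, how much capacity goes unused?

Sorted descending: 6, 6, 5, 5, 5, 5, 2, 2, 2, 1, 1.
drive 1: place 6 GB, 2 GB left
drive 2: place 6 GB, 2 GB left
drive 3: place 5 GB, 3 GB left
drive 4: place 5 GB, 3 GB left
drive 5: place 5 GB, 3 GB left
drive 6: place 5 GB, 3 GB left
drive 1: place 2 GB, 0 GB left
drive 2: place 2 GB, 0 GB left
drive 3: place 2 GB, 1 GB left
drive 3: place 1 GB, 0 GB left
drive 4: place 1 GB, 2 GB left
6 drives × 8 GB = 48 GB; used 40 GB; unused 8 GB.

8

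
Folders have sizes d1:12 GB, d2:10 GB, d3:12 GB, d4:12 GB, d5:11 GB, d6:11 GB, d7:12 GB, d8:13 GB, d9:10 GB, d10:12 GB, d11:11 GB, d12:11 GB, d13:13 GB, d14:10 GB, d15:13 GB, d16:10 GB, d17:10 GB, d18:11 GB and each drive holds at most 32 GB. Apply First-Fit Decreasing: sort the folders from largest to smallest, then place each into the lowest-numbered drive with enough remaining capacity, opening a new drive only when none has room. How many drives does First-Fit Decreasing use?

Sorted descending: 13, 13, 13, 12, 12, 12, 12, 12, 11, 11, 11, 11, 11, 10, 10, 10, 10, 10.
drive 1: place 13 GB, 19 GB left
drive 1: place 13 GB, 6 GB left
drive 2: place 13 GB, 19 GB left
drive 2: place 12 GB, 7 GB left
drive 3: place 12 GB, 20 GB left
drive 3: place 12 GB, 8 GB left
drive 4: place 12 GB, 20 GB left
drive 4: place 12 GB, 8 GB left
drive 5: place 11 GB, 21 GB left
drive 5: place 11 GB, 10 GB left
drive 6: place 11 GB, 21 GB left
drive 6: place 11 GB, 10 GB left
drive 7: place 11 GB, 21 GB left
drive 5: place 10 GB, 0 GB left
drive 6: place 10 GB, 0 GB left
drive 7: place 10 GB, 11 GB left
drive 7: place 10 GB, 1 GB left
drive 8: place 10 GB, 22 GB left

8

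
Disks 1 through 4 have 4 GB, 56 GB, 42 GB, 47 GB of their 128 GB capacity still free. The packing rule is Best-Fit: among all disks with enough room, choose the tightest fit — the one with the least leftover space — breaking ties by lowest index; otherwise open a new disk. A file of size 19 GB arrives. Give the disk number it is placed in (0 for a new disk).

3

Disks with room: disk 2 (56 GB), disk 3 (42 GB), disk 4 (47 GB).
Tightest fit is disk 3 with 42 GB free.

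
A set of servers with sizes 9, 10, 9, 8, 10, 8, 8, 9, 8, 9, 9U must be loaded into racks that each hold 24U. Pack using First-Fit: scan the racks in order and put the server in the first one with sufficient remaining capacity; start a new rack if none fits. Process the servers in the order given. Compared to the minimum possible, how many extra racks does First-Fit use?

1

First-Fit: [9,10] [9,8] [10,8] [8,9] [8,9] [9] → 6 racks.
Total size 97U; any packing needs at least ⌈97/24⌉ = 5 racks.
An optimal packing achieves that bound: [10,10] [9,9] [9,9] [9,8] [8,8,8] → 5 racks.
Excess: 6 − 5 = 1.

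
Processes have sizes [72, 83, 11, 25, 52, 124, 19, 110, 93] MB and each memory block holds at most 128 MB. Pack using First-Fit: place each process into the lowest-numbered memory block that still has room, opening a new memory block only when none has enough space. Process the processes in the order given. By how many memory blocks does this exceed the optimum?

1

First-Fit: [72,11,25,19] [83] [52] [124] [110] [93] → 6 memory blocks.
Total size 589 MB; any packing needs at least ⌈589/128⌉ = 5 memory blocks.
An optimal packing achieves that bound: [124] [110,11] [93,25] [83,19] [72,52] → 5 memory blocks.
Excess: 6 − 5 = 1.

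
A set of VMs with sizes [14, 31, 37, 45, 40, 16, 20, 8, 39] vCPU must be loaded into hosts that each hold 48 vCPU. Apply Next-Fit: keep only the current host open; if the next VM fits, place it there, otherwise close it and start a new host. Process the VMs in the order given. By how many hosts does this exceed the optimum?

0

Next-Fit: [14,31] [37] [45] [40] [16,20,8] [39] → 6 hosts.
Total size 250 vCPU; any packing needs at least ⌈250/48⌉ = 6 hosts.
So 6 is already optimal.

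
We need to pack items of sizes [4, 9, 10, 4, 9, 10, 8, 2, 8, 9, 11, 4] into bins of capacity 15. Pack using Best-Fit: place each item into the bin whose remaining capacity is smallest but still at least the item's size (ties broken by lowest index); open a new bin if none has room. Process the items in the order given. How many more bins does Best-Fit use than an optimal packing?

0

Best-Fit: [4,9,2] [10,4] [9] [10] [8] [8] [9] [11,4] → 8 bins.
8 items exceed 7.5 (half the capacity), and no two of those can share a bin, so at least 8 bins are needed.
So 8 is already optimal.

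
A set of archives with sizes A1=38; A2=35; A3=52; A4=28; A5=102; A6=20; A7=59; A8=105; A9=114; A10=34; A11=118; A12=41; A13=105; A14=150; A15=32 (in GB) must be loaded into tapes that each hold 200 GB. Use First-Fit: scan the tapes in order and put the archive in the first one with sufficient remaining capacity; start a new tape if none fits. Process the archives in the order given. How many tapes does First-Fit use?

tape 1: place A1 (38 GB), 162 GB left
tape 1: place A2 (35 GB), 127 GB left
tape 1: place A3 (52 GB), 75 GB left
tape 1: place A4 (28 GB), 47 GB left
tape 2: place A5 (102 GB), 98 GB left
tape 1: place A6 (20 GB), 27 GB left
tape 2: place A7 (59 GB), 39 GB left
tape 3: place A8 (105 GB), 95 GB left
tape 4: place A9 (114 GB), 86 GB left
tape 2: place A10 (34 GB), 5 GB left
tape 5: place A11 (118 GB), 82 GB left
tape 3: place A12 (41 GB), 54 GB left
tape 6: place A13 (105 GB), 95 GB left
tape 7: place A14 (150 GB), 50 GB left
tape 3: place A15 (32 GB), 22 GB left
Final tapes: [38,35,52,28,20] [102,59,34] [105,41,32] [114] [118] [105] [150].

7 tapes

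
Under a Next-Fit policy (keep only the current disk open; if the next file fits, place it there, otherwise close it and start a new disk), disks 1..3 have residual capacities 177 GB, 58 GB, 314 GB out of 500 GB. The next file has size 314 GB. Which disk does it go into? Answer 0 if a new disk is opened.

3

Next-Fit only looks at disk 3, which has 314 GB free.
314 GB fits there.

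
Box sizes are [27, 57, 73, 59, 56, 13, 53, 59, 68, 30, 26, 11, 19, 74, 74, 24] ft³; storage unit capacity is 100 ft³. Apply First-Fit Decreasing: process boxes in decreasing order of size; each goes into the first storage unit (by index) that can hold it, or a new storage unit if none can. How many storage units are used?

Sorted descending: 74, 74, 73, 68, 59, 59, 57, 56, 53, 30, 27, 26, 24, 19, 13, 11.
Put 74 ft³ in storage unit 1; 26 ft³ remain.
Put 74 ft³ in storage unit 2; 26 ft³ remain.
Put 73 ft³ in storage unit 3; 27 ft³ remain.
Put 68 ft³ in storage unit 4; 32 ft³ remain.
Put 59 ft³ in storage unit 5; 41 ft³ remain.
Put 59 ft³ in storage unit 6; 41 ft³ remain.
Put 57 ft³ in storage unit 7; 43 ft³ remain.
Put 56 ft³ in storage unit 8; 44 ft³ remain.
Put 53 ft³ in storage unit 9; 47 ft³ remain.
Put 30 ft³ in storage unit 4; 2 ft³ remain.
Put 27 ft³ in storage unit 3; 0 ft³ remain.
Put 26 ft³ in storage unit 1; 0 ft³ remain.
Put 24 ft³ in storage unit 2; 2 ft³ remain.
Put 19 ft³ in storage unit 5; 22 ft³ remain.
Put 13 ft³ in storage unit 5; 9 ft³ remain.
Put 11 ft³ in storage unit 6; 30 ft³ remain.
Final storage units: [74,26] [74,24] [73,27] [68,30] [59,19,13] [59,11] [57] [56] [53].

9 storage units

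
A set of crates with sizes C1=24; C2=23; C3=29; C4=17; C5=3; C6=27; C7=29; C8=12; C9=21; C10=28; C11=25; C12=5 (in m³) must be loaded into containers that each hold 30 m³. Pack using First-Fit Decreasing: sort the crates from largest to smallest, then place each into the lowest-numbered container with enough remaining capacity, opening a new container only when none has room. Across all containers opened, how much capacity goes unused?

Sorted descending: 29, 29, 28, 27, 25, 24, 23, 21, 17, 12, 5, 3.
Put 29 m³ in container 1; 1 m³ remain.
Put 29 m³ in container 2; 1 m³ remain.
Put 28 m³ in container 3; 2 m³ remain.
Put 27 m³ in container 4; 3 m³ remain.
Put 25 m³ in container 5; 5 m³ remain.
Put 24 m³ in container 6; 6 m³ remain.
Put 23 m³ in container 7; 7 m³ remain.
Put 21 m³ in container 8; 9 m³ remain.
Put 17 m³ in container 9; 13 m³ remain.
Put 12 m³ in container 9; 1 m³ remain.
Put 5 m³ in container 5; 0 m³ remain.
Put 3 m³ in container 4; 0 m³ remain.
9 containers × 30 m³ = 270 m³; used 243 m³; unused 27 m³.

27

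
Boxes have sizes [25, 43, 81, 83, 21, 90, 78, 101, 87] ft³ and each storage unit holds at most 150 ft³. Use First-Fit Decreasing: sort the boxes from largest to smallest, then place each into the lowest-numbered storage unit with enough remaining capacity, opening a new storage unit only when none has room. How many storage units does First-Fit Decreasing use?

6

Sorted descending: 101, 90, 87, 83, 81, 78, 43, 25, 21.
101 ft³ → storage unit 1 (remaining 49 ft³)
90 ft³ → storage unit 2 (remaining 60 ft³)
87 ft³ → storage unit 3 (remaining 63 ft³)
83 ft³ → storage unit 4 (remaining 67 ft³)
81 ft³ → storage unit 5 (remaining 69 ft³)
78 ft³ → storage unit 6 (remaining 72 ft³)
43 ft³ → storage unit 1 (remaining 6 ft³)
25 ft³ → storage unit 2 (remaining 35 ft³)
21 ft³ → storage unit 2 (remaining 14 ft³)
Final storage units: [101,43] [90,25,21] [87] [83] [81] [78].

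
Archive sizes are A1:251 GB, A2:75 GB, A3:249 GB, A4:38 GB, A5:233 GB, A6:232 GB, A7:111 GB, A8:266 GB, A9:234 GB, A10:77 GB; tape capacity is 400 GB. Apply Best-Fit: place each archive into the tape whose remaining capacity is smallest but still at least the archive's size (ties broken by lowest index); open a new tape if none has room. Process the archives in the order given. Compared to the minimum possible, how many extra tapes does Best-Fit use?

0

Best-Fit: [251,75,38] [249,111] [233] [232] [266,77] [234] → 6 tapes.
6 archives exceed 200 GB (half the capacity), and no two of those can share a tape, so at least 6 tapes are needed.
So 6 is already optimal.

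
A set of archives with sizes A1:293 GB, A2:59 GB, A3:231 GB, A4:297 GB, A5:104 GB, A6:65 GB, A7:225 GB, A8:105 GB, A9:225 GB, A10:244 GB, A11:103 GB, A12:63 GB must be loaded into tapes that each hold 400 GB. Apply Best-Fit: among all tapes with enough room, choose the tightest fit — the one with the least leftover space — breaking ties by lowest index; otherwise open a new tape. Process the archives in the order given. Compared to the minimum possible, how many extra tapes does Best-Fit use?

0

Best-Fit: [293,59] [231,104,65] [297,103] [225,105,63] [225] [244] → 6 tapes.
Total size 2014 GB; any packing needs at least ⌈2014/400⌉ = 6 tapes.
So 6 is already optimal.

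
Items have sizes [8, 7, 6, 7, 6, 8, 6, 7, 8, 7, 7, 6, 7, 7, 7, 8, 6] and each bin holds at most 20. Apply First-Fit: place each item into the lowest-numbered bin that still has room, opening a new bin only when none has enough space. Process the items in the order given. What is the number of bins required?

7 bins

8 → bin 1 (remaining 12)
7 → bin 1 (remaining 5)
6 → bin 2 (remaining 14)
7 → bin 2 (remaining 7)
6 → bin 2 (remaining 1)
8 → bin 3 (remaining 12)
6 → bin 3 (remaining 6)
7 → bin 4 (remaining 13)
8 → bin 4 (remaining 5)
7 → bin 5 (remaining 13)
7 → bin 5 (remaining 6)
6 → bin 3 (remaining 0)
7 → bin 6 (remaining 13)
7 → bin 6 (remaining 6)
7 → bin 7 (remaining 13)
8 → bin 7 (remaining 5)
6 → bin 5 (remaining 0)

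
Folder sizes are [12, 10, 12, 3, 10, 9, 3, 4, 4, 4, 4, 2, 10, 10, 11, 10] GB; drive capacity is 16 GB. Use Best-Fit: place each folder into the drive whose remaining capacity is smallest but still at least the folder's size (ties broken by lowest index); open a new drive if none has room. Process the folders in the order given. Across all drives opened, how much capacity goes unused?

26

Put 12 GB in drive 1; 4 GB remain.
Put 10 GB in drive 2; 6 GB remain.
Put 12 GB in drive 3; 4 GB remain.
Put 3 GB in drive 1; 1 GB remain.
Put 10 GB in drive 4; 6 GB remain.
Put 9 GB in drive 5; 7 GB remain.
Put 3 GB in drive 3; 1 GB remain.
Put 4 GB in drive 2; 2 GB remain.
Put 4 GB in drive 4; 2 GB remain.
Put 4 GB in drive 5; 3 GB remain.
Put 4 GB in drive 6; 12 GB remain.
Put 2 GB in drive 2; 0 GB remain.
Put 10 GB in drive 6; 2 GB remain.
Put 10 GB in drive 7; 6 GB remain.
Put 11 GB in drive 8; 5 GB remain.
Put 10 GB in drive 9; 6 GB remain.
9 drives × 16 GB = 144 GB; used 118 GB; unused 26 GB.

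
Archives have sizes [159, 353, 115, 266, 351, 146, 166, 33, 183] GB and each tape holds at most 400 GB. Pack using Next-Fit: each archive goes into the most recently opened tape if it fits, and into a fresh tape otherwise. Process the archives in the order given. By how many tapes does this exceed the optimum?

1

Next-Fit: [159] [353] [115,266] [351] [146,166,33] [183] → 6 tapes.
Total size 1772 GB; any packing needs at least ⌈1772/400⌉ = 5 tapes.
An optimal packing achieves that bound: [353,33] [351] [266,115] [183,166] [159,146] → 5 tapes.
Excess: 6 − 5 = 1.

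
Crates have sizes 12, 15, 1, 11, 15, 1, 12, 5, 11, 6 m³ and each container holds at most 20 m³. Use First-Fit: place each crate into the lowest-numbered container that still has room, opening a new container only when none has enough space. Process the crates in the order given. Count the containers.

6

Put 12 m³ in container 1; 8 m³ remain.
Put 15 m³ in container 2; 5 m³ remain.
Put 1 m³ in container 1; 7 m³ remain.
Put 11 m³ in container 3; 9 m³ remain.
Put 15 m³ in container 4; 5 m³ remain.
Put 1 m³ in container 1; 6 m³ remain.
Put 12 m³ in container 5; 8 m³ remain.
Put 5 m³ in container 1; 1 m³ remain.
Put 11 m³ in container 6; 9 m³ remain.
Put 6 m³ in container 3; 3 m³ remain.
Final containers: [12,1,1,5] [15] [11,6] [15] [12] [11].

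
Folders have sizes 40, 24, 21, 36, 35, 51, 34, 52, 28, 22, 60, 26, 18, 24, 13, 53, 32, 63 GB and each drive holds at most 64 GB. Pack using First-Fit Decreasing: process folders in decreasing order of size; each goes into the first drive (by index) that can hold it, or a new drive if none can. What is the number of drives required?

Sorted descending: 63, 60, 53, 52, 51, 40, 36, 35, 34, 32, 28, 26, 24, 24, 22, 21, 18, 13.
63 GB → drive 1 (remaining 1 GB)
60 GB → drive 2 (remaining 4 GB)
53 GB → drive 3 (remaining 11 GB)
52 GB → drive 4 (remaining 12 GB)
51 GB → drive 5 (remaining 13 GB)
40 GB → drive 6 (remaining 24 GB)
36 GB → drive 7 (remaining 28 GB)
35 GB → drive 8 (remaining 29 GB)
34 GB → drive 9 (remaining 30 GB)
32 GB → drive 10 (remaining 32 GB)
28 GB → drive 7 (remaining 0 GB)
26 GB → drive 8 (remaining 3 GB)
24 GB → drive 6 (remaining 0 GB)
24 GB → drive 9 (remaining 6 GB)
22 GB → drive 10 (remaining 10 GB)
21 GB → drive 11 (remaining 43 GB)
18 GB → drive 11 (remaining 25 GB)
13 GB → drive 5 (remaining 0 GB)

11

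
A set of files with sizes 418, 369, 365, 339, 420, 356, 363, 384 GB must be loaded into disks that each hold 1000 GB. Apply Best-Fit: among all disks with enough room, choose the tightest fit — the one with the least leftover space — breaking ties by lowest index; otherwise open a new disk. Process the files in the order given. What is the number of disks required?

418 GB → disk 1 (remaining 582 GB)
369 GB → disk 1 (remaining 213 GB)
365 GB → disk 2 (remaining 635 GB)
339 GB → disk 2 (remaining 296 GB)
420 GB → disk 3 (remaining 580 GB)
356 GB → disk 3 (remaining 224 GB)
363 GB → disk 4 (remaining 637 GB)
384 GB → disk 4 (remaining 253 GB)

4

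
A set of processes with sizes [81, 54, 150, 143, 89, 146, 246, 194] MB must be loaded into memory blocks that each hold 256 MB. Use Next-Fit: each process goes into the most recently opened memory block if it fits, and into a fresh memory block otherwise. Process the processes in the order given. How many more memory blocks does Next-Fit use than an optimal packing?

1

Next-Fit: [81,54] [150] [143,89] [146] [246] [194] → 6 memory blocks.
Total size 1103 MB; any packing needs at least ⌈1103/256⌉ = 5 memory blocks.
An optimal packing achieves that bound: [246] [194,54] [150,89] [146,81] [143] → 5 memory blocks.
Excess: 6 − 5 = 1.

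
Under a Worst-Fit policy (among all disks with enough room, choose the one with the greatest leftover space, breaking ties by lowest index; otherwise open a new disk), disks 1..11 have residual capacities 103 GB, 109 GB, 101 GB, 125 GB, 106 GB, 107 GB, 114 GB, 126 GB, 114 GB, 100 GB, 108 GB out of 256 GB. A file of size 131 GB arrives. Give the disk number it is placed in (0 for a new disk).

No disk has ≥ 131 GB free, so a new disk is opened.

0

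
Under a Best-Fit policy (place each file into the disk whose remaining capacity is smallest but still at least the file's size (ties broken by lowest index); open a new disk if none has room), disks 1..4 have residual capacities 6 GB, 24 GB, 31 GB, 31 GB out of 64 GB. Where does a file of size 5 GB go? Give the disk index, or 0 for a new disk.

1

Disks with room: disk 1 (6 GB), disk 2 (24 GB), disk 3 (31 GB), disk 4 (31 GB).
Tightest fit is disk 1 with 6 GB free.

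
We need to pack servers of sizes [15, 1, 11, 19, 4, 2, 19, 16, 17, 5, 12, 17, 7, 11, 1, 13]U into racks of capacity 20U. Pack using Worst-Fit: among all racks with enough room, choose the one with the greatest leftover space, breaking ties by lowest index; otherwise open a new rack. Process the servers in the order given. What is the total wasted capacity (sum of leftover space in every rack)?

rack 1: place 15U, 5U left
rack 1: place 1U, 4U left
rack 2: place 11U, 9U left
rack 3: place 19U, 1U left
rack 2: place 4U, 5U left
rack 2: place 2U, 3U left
rack 4: place 19U, 1U left
rack 5: place 16U, 4U left
rack 6: place 17U, 3U left
rack 7: place 5U, 15U left
rack 7: place 12U, 3U left
rack 8: place 17U, 3U left
rack 9: place 7U, 13U left
rack 9: place 11U, 2U left
rack 1: place 1U, 3U left
rack 10: place 13U, 7U left
10 racks × 20U = 200U; used 170U; unused 30U.

30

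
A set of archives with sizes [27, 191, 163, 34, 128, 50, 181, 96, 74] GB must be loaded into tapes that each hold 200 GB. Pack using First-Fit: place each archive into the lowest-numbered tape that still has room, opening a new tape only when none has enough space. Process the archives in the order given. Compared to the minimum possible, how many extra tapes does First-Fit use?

First-Fit: [27,163] [191] [34,128] [50,96] [181] [74] → 6 tapes.
Total size 944 GB; any packing needs at least ⌈944/200⌉ = 5 tapes.
An optimal packing achieves that bound: [191] [181] [163,34] [128,50] [96,74,27] → 5 tapes.
Excess: 6 − 5 = 1.

1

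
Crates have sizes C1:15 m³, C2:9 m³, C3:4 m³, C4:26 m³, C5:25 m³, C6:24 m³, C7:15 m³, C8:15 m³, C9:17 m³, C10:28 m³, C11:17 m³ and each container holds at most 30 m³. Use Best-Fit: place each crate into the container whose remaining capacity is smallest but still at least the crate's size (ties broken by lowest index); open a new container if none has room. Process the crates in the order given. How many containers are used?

8

C1 (15 m³) → container 1 (remaining 15 m³)
C2 (9 m³) → container 1 (remaining 6 m³)
C3 (4 m³) → container 1 (remaining 2 m³)
C4 (26 m³) → container 2 (remaining 4 m³)
C5 (25 m³) → container 3 (remaining 5 m³)
C6 (24 m³) → container 4 (remaining 6 m³)
C7 (15 m³) → container 5 (remaining 15 m³)
C8 (15 m³) → container 5 (remaining 0 m³)
C9 (17 m³) → container 6 (remaining 13 m³)
C10 (28 m³) → container 7 (remaining 2 m³)
C11 (17 m³) → container 8 (remaining 13 m³)
Final containers: [15,9,4] [26] [25] [24] [15,15] [17] [28] [17].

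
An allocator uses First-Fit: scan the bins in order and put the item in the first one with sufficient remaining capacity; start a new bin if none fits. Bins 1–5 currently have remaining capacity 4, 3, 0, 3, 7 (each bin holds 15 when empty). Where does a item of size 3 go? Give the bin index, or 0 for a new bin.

Bins with room: bin 1 (4), bin 2 (3), bin 4 (3), bin 5 (7).
The first with room is bin 1.

1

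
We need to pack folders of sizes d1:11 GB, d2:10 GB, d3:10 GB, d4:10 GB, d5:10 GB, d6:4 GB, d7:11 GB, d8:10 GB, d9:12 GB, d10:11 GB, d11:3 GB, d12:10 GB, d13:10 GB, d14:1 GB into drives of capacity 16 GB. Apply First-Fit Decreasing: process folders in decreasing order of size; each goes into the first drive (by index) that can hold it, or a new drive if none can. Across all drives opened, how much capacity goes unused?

53

Sorted descending: 12, 11, 11, 11, 10, 10, 10, 10, 10, 10, 10, 4, 3, 1.
12 GB → drive 1 (remaining 4 GB)
11 GB → drive 2 (remaining 5 GB)
11 GB → drive 3 (remaining 5 GB)
11 GB → drive 4 (remaining 5 GB)
10 GB → drive 5 (remaining 6 GB)
10 GB → drive 6 (remaining 6 GB)
10 GB → drive 7 (remaining 6 GB)
10 GB → drive 8 (remaining 6 GB)
10 GB → drive 9 (remaining 6 GB)
10 GB → drive 10 (remaining 6 GB)
10 GB → drive 11 (remaining 6 GB)
4 GB → drive 1 (remaining 0 GB)
3 GB → drive 2 (remaining 2 GB)
1 GB → drive 2 (remaining 1 GB)
11 drives × 16 GB = 176 GB; used 123 GB; unused 53 GB.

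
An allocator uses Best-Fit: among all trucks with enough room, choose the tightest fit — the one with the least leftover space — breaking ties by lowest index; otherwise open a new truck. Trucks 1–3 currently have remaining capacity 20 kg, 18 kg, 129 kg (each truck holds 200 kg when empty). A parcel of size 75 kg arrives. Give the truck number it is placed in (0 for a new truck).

3

Trucks with room: truck 3 (129 kg).
Tightest fit is truck 3 with 129 kg free.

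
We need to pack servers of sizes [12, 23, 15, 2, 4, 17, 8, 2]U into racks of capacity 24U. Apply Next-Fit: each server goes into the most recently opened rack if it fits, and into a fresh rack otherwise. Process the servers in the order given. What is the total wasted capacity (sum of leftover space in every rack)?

37

12U → rack 1 (remaining 12U)
23U → rack 2 (remaining 1U)
15U → rack 3 (remaining 9U)
2U → rack 3 (remaining 7U)
4U → rack 3 (remaining 3U)
17U → rack 4 (remaining 7U)
8U → rack 5 (remaining 16U)
2U → rack 5 (remaining 14U)
5 racks × 24U = 120U; used 83U; unused 37U.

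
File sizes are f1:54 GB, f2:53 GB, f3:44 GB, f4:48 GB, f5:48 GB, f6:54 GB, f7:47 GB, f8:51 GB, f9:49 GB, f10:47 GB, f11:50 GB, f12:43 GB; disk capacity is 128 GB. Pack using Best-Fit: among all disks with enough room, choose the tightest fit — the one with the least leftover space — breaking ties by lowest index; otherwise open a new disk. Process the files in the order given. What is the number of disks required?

Put f1 (54 GB) in disk 1; 74 GB remain.
Put f2 (53 GB) in disk 1; 21 GB remain.
Put f3 (44 GB) in disk 2; 84 GB remain.
Put f4 (48 GB) in disk 2; 36 GB remain.
Put f5 (48 GB) in disk 3; 80 GB remain.
Put f6 (54 GB) in disk 3; 26 GB remain.
Put f7 (47 GB) in disk 4; 81 GB remain.
Put f8 (51 GB) in disk 4; 30 GB remain.
Put f9 (49 GB) in disk 5; 79 GB remain.
Put f10 (47 GB) in disk 5; 32 GB remain.
Put f11 (50 GB) in disk 6; 78 GB remain.
Put f12 (43 GB) in disk 6; 35 GB remain.

6 disks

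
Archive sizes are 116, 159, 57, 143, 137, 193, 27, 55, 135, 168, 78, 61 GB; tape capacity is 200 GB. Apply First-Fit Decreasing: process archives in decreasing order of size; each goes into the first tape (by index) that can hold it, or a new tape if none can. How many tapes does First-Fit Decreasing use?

Sorted descending: 193, 168, 159, 143, 137, 135, 116, 78, 61, 57, 55, 27.
193 GB → tape 1 (remaining 7 GB)
168 GB → tape 2 (remaining 32 GB)
159 GB → tape 3 (remaining 41 GB)
143 GB → tape 4 (remaining 57 GB)
137 GB → tape 5 (remaining 63 GB)
135 GB → tape 6 (remaining 65 GB)
116 GB → tape 7 (remaining 84 GB)
78 GB → tape 7 (remaining 6 GB)
61 GB → tape 5 (remaining 2 GB)
57 GB → tape 4 (remaining 0 GB)
55 GB → tape 6 (remaining 10 GB)
27 GB → tape 2 (remaining 5 GB)

7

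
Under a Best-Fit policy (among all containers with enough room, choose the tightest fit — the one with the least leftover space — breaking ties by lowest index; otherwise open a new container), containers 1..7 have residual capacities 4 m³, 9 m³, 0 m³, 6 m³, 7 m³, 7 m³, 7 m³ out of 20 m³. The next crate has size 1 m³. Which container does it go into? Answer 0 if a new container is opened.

1

Containers with room: container 1 (4 m³), container 2 (9 m³), container 4 (6 m³), container 5 (7 m³), container 6 (7 m³), container 7 (7 m³).
Tightest fit is container 1 with 4 m³ free.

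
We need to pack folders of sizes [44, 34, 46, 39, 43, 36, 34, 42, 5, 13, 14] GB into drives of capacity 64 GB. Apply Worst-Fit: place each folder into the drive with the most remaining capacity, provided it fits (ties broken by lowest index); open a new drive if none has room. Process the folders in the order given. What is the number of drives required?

drive 1: place 44 GB, 20 GB left
drive 2: place 34 GB, 30 GB left
drive 3: place 46 GB, 18 GB left
drive 4: place 39 GB, 25 GB left
drive 5: place 43 GB, 21 GB left
drive 6: place 36 GB, 28 GB left
drive 7: place 34 GB, 30 GB left
drive 8: place 42 GB, 22 GB left
drive 2: place 5 GB, 25 GB left
drive 7: place 13 GB, 17 GB left
drive 6: place 14 GB, 14 GB left
Final drives: [44] [34,5] [46] [39] [43] [36,14] [34,13] [42].

8 drives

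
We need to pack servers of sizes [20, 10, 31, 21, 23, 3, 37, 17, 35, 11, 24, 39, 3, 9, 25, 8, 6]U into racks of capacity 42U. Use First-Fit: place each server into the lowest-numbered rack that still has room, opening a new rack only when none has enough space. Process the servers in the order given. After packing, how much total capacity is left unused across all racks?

20U → rack 1 (remaining 22U)
10U → rack 1 (remaining 12U)
31U → rack 2 (remaining 11U)
21U → rack 3 (remaining 21U)
23U → rack 4 (remaining 19U)
3U → rack 1 (remaining 9U)
37U → rack 5 (remaining 5U)
17U → rack 3 (remaining 4U)
35U → rack 6 (remaining 7U)
11U → rack 2 (remaining 0U)
24U → rack 7 (remaining 18U)
39U → rack 8 (remaining 3U)
3U → rack 1 (remaining 6U)
9U → rack 4 (remaining 10U)
25U → rack 9 (remaining 17U)
8U → rack 4 (remaining 2U)
6U → rack 1 (remaining 0U)
9 racks × 42U = 378U; used 322U; unused 56U.

56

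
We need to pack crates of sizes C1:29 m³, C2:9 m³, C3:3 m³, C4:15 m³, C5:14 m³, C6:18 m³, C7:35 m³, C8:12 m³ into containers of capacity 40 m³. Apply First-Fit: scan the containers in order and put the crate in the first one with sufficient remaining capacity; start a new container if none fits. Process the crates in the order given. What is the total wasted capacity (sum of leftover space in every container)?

25

C1 (29 m³) → container 1 (remaining 11 m³)
C2 (9 m³) → container 1 (remaining 2 m³)
C3 (3 m³) → container 2 (remaining 37 m³)
C4 (15 m³) → container 2 (remaining 22 m³)
C5 (14 m³) → container 2 (remaining 8 m³)
C6 (18 m³) → container 3 (remaining 22 m³)
C7 (35 m³) → container 4 (remaining 5 m³)
C8 (12 m³) → container 3 (remaining 10 m³)
4 containers × 40 m³ = 160 m³; used 135 m³; unused 25 m³.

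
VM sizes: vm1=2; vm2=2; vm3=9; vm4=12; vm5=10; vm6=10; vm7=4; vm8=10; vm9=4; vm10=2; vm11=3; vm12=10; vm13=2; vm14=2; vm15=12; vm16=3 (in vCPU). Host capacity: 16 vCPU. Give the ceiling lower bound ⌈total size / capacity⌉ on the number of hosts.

Total size = 2 + 2 + 9 + 12 + 10 + 10 + 4 + 10 + 4 + 2 + 3 + 10 + 2 + 2 + 12 + 3 = 97 vCPU.
⌈97 / 16⌉ = 7.

7 hosts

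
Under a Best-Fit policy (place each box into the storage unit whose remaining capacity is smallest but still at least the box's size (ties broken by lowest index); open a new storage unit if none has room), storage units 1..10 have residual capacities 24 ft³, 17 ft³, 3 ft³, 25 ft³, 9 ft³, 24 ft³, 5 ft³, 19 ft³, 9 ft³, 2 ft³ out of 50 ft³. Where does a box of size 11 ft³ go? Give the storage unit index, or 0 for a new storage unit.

Storage units with room: storage unit 1 (24 ft³), storage unit 2 (17 ft³), storage unit 4 (25 ft³), storage unit 6 (24 ft³), storage unit 8 (19 ft³).
Tightest fit is storage unit 2 with 17 ft³ free.

2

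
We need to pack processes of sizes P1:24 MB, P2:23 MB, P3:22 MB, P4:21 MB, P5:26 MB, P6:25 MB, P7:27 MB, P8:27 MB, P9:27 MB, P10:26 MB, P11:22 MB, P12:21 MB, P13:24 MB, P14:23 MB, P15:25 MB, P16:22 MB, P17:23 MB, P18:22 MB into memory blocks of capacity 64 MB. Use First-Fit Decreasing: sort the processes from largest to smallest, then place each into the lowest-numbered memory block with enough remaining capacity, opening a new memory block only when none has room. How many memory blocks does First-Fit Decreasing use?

Sorted descending: 27, 27, 27, 26, 26, 25, 25, 24, 24, 23, 23, 23, 22, 22, 22, 22, 21, 21.
Put 27 MB in memory block 1; 37 MB remain.
Put 27 MB in memory block 1; 10 MB remain.
Put 27 MB in memory block 2; 37 MB remain.
Put 26 MB in memory block 2; 11 MB remain.
Put 26 MB in memory block 3; 38 MB remain.
Put 25 MB in memory block 3; 13 MB remain.
Put 25 MB in memory block 4; 39 MB remain.
Put 24 MB in memory block 4; 15 MB remain.
Put 24 MB in memory block 5; 40 MB remain.
Put 23 MB in memory block 5; 17 MB remain.
Put 23 MB in memory block 6; 41 MB remain.
Put 23 MB in memory block 6; 18 MB remain.
Put 22 MB in memory block 7; 42 MB remain.
Put 22 MB in memory block 7; 20 MB remain.
Put 22 MB in memory block 8; 42 MB remain.
Put 22 MB in memory block 8; 20 MB remain.
Put 21 MB in memory block 9; 43 MB remain.
Put 21 MB in memory block 9; 22 MB remain.
Final memory blocks: [27,27] [27,26] [26,25] [25,24] [24,23] [23,23] [22,22] [22,22] [21,21].

9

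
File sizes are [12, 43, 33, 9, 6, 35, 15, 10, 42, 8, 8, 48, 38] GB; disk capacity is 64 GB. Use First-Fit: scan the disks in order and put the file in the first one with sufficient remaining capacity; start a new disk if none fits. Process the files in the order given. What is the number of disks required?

12 GB → disk 1 (remaining 52 GB)
43 GB → disk 1 (remaining 9 GB)
33 GB → disk 2 (remaining 31 GB)
9 GB → disk 1 (remaining 0 GB)
6 GB → disk 2 (remaining 25 GB)
35 GB → disk 3 (remaining 29 GB)
15 GB → disk 2 (remaining 10 GB)
10 GB → disk 2 (remaining 0 GB)
42 GB → disk 4 (remaining 22 GB)
8 GB → disk 3 (remaining 21 GB)
8 GB → disk 3 (remaining 13 GB)
48 GB → disk 5 (remaining 16 GB)
38 GB → disk 6 (remaining 26 GB)
Final disks: [12,43,9] [33,6,15,10] [35,8,8] [42] [48] [38].

6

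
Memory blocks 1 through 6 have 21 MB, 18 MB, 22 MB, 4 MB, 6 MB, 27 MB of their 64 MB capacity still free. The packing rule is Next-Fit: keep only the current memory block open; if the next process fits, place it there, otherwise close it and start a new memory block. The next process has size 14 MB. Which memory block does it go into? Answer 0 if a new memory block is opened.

6

Next-Fit only looks at memory block 6, which has 27 MB free.
14 MB fits there.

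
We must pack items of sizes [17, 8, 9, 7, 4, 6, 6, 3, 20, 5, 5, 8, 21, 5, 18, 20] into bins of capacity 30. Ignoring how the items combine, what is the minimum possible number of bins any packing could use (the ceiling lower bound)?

Total size = 17 + 8 + 9 + 7 + 4 + 6 + 6 + 3 + 20 + 5 + 5 + 8 + 21 + 5 + 18 + 20 = 162.
⌈162 / 30⌉ = 6.

6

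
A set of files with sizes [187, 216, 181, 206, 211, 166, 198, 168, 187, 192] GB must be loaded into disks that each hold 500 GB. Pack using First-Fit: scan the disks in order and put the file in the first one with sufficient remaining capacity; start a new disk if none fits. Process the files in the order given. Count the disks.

187 GB → disk 1 (remaining 313 GB)
216 GB → disk 1 (remaining 97 GB)
181 GB → disk 2 (remaining 319 GB)
206 GB → disk 2 (remaining 113 GB)
211 GB → disk 3 (remaining 289 GB)
166 GB → disk 3 (remaining 123 GB)
198 GB → disk 4 (remaining 302 GB)
168 GB → disk 4 (remaining 134 GB)
187 GB → disk 5 (remaining 313 GB)
192 GB → disk 5 (remaining 121 GB)

5 disks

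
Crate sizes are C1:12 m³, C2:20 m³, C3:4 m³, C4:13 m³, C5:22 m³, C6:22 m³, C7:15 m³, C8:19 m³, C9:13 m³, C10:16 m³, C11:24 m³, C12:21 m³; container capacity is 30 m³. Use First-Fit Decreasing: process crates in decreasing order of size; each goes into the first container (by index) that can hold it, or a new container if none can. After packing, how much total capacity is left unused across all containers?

Sorted descending: 24, 22, 22, 21, 20, 19, 16, 15, 13, 13, 12, 4.
24 m³ → container 1 (remaining 6 m³)
22 m³ → container 2 (remaining 8 m³)
22 m³ → container 3 (remaining 8 m³)
21 m³ → container 4 (remaining 9 m³)
20 m³ → container 5 (remaining 10 m³)
19 m³ → container 6 (remaining 11 m³)
16 m³ → container 7 (remaining 14 m³)
15 m³ → container 8 (remaining 15 m³)
13 m³ → container 7 (remaining 1 m³)
13 m³ → container 8 (remaining 2 m³)
12 m³ → container 9 (remaining 18 m³)
4 m³ → container 1 (remaining 2 m³)
9 containers × 30 m³ = 270 m³; used 201 m³; unused 69 m³.

69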